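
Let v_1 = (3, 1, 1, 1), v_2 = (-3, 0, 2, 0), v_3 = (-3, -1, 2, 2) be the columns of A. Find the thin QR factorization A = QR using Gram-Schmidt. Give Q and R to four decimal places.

Q = [[0.8660, -0.4186, -0.0762], [0.2887, 0.1954, -0.5078], [0.2887, 0.8651, -0.1142], [0.2887, 0.1954, 0.8505]], R = [[3.4641, -2.0207, -1.7321], [0.0000, 2.9861, 3.1814], [0.0000, 0.0000, 2.2087]]

v_1 = (3, 1, 1, 1); ‖v_1‖ = 3.4641, so q_1 = (0.8660, 0.2887, 0.2887, 0.2887).
q_1·v_2 = 0.8660·(-3) + 0.2887·0 + 0.2887·2 + 0.2887·0 = -2.0207.
u_2 = v_2 + 2.0207·q_1 = (-1.2500, 0.5833, 2.5833, 0.5833).
‖u_2‖ = 2.9861, so q_2 = (-0.4186, 0.1954, 0.8651, 0.1954).
q_1·v_3 = 0.8660·(-3) + 0.2887·(-1) + 0.2887·2 + 0.2887·2 = -1.7321; q_2·v_3 = (-0.4186)·(-3) + 0.1954·(-1) + 0.8651·2 + 0.1954·2 = 3.1814.
u_3 = v_3 + 1.7321·q_1 − 3.1814·q_2 = (-0.1682, -1.1215, -0.2523, 1.8785).
‖u_3‖ = 2.2087, so q_3 = (-0.0762, -0.5078, -0.1142, 0.8505).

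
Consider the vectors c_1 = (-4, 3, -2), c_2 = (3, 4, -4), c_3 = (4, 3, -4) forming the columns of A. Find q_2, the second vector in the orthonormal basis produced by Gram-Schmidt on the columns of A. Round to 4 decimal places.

c_1 = (-4, 3, -2); ‖c_1‖ = 5.3852, so q_1 = (-0.7428, 0.5571, -0.3714).
q_1·c_2 = (-0.7428)·3 + 0.5571·4 + (-0.3714)·(-4) = 1.4856.
u_2 = c_2 − 1.4856·q_1 = (4.1034, 3.1724, -3.4483).
‖u_2‖ = 6.2284, so q_2 = (0.6588, 0.5093, -0.5536).

q_2 = (0.6588, 0.5093, -0.5536)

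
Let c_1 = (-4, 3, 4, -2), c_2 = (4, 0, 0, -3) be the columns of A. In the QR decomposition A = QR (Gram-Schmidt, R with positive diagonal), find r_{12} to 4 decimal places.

r_{12} = -1.4907

e_1 = c_1/‖c_1‖ = (-4, 3, 4, -2)/6.7082 = (-0.5963, 0.4472, 0.5963, -0.2981).
r_{12} = e_1·c_2 = -1.4907.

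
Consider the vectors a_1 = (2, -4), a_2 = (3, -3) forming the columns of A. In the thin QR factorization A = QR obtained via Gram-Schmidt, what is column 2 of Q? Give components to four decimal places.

e_2 = (0.8944, 0.4472)

e_1 = a_1/‖a_1‖ = (2, -4)/4.4721 = (0.4472, -0.8944).
r_{12} = e_1·a_2 = 4.0249.
u_2 = a_2 − 4.0249·e_1 = (1.2000, 0.6000).
‖u_2‖ = 1.3416, so e_2 = (0.8944, 0.4472).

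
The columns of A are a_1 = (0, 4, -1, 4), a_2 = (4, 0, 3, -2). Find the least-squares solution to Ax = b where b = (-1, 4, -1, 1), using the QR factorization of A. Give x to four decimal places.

q_1 = a_1/‖a_1‖ = (0, 4, -1, 4)/5.7446 = (0.0000, 0.6963, -0.1741, 0.6963).
r_{12} = q_1·a_2 = -1.9149.
u_2 = a_2 + 1.9149·q_1 = (4.0000, 1.3333, 2.6667, -0.6667).
‖u_2‖ = 5.0332, so q_2 = (0.7947, 0.2649, 0.5298, -0.1325).
Qᵀb = (3.6556, -0.3974).
Back-substitute: x_2 = -0.3974/5.0332 = -0.0789.
x_1 = (3.6556 + 1.9149·(-0.0789))/5.7446 = 0.6100.

x = (0.6100, -0.0789)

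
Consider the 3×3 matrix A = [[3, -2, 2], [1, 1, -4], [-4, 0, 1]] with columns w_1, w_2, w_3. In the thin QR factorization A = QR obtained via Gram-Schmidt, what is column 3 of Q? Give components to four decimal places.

e_3 = (-0.3904, -0.7807, -0.4880)

w_1 = (3, 1, -4); ‖w_1‖ = 5.0990, so e_1 = (0.5883, 0.1961, -0.7845).
e_1·w_2 = 0.5883·(-2) + 0.1961·1 + (-0.7845)·0 = -0.9806.
u_2 = w_2 + 0.9806·e_1 = (-1.4231, 1.1923, -0.7692).
‖u_2‖ = 2.0096, so e_2 = (-0.7081, 0.5933, -0.3828).
e_1·w_3 = 0.5883·2 + 0.1961·(-4) + (-0.7845)·1 = -0.3922; e_2·w_3 = (-0.7081)·2 + 0.5933·(-4) + (-0.3828)·1 = -4.1723.
u_3 = w_3 + 0.3922·e_1 + 4.1723·e_2 = (-0.7238, -1.4476, -0.9048).
‖u_3‖ = 1.8542, so e_3 = (-0.3904, -0.7807, -0.4880).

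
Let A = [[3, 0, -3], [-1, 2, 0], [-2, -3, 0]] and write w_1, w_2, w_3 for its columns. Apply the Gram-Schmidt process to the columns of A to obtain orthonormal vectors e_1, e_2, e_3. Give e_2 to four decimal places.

e_2 = (-0.2489, 0.6638, -0.7053)

w_1 = (3, -1, -2); ‖w_1‖ = 3.7417, so e_1 = (0.8018, -0.2673, -0.5345).
e_1·w_2 = 0.8018·0 + (-0.2673)·2 + (-0.5345)·(-3) = 1.0690.
u_2 = w_2 − 1.0690·e_1 = (-0.8571, 2.2857, -2.4286).
‖u_2‖ = 3.4434, so e_2 = (-0.2489, 0.6638, -0.7053).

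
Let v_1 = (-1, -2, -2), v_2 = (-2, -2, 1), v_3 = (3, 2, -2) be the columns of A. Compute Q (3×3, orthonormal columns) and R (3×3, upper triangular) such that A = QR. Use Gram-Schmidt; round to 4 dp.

v_1 = (-1, -2, -2); ‖v_1‖ = 3.0000, so q_1 = (-0.3333, -0.6667, -0.6667).
q_1·v_2 = (-0.3333)·(-2) + (-0.6667)·(-2) + (-0.6667)·1 = 1.3333.
u_2 = v_2 − 1.3333·q_1 = (-1.5556, -1.1111, 1.8889).
‖u_2‖ = 2.6874, so q_2 = (-0.5788, -0.4134, 0.7029).
q_1·v_3 = (-0.3333)·3 + (-0.6667)·2 + (-0.6667)·(-2) = -1.0000; q_2·v_3 = (-0.5788)·3 + (-0.4134)·2 + 0.7029·(-2) = -3.9691.
u_3 = v_3 + 1.0000·q_1 + 3.9691·q_2 = (0.3692, -0.3077, 0.1231).
‖u_3‖ = 0.4961, so q_3 = (0.7442, -0.6202, 0.2481).

Q = [[-0.3333, -0.5788, 0.7442], [-0.6667, -0.4134, -0.6202], [-0.6667, 0.7029, 0.2481]], R = [[3.0000, 1.3333, -1.0000], [0.0000, 2.6874, -3.9691], [0.0000, 0.0000, 0.4961]]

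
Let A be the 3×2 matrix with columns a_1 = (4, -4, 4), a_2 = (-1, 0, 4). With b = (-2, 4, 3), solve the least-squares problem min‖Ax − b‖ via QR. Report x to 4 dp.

x = (-0.5536, 1.2143)

a_1 = (4, -4, 4); ‖a_1‖ = 6.9282, so q_1 = (0.5774, -0.5774, 0.5774).
q_1·a_2 = 0.5774·(-1) + (-0.5774)·0 + 0.5774·4 = 1.7321.
u_2 = a_2 − 1.7321·q_1 = (-2.0000, 1.0000, 3.0000).
‖u_2‖ = 3.7417, so q_2 = (-0.5345, 0.2673, 0.8018).
Qᵀb = (-1.7321, 4.5434).
Back-substitute: x_2 = 4.5434/3.7417 = 1.2143.
x_1 = (-1.7321 − 1.7321·1.2143)/6.9282 = -0.5536.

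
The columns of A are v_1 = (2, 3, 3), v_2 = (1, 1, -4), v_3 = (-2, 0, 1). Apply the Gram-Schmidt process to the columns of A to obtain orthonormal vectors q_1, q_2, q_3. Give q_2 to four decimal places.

v_1 = (2, 3, 3); ‖v_1‖ = 4.6904, so q_1 = (0.4264, 0.6396, 0.6396).
q_1·v_2 = 0.4264·1 + 0.6396·1 + 0.6396·(-4) = -1.4924.
u_2 = v_2 + 1.4924·q_1 = (1.6364, 1.9545, -3.0455).
‖u_2‖ = 3.9715, so q_2 = (0.4120, 0.4921, -0.7668).

q_2 = (0.4120, 0.4921, -0.7668)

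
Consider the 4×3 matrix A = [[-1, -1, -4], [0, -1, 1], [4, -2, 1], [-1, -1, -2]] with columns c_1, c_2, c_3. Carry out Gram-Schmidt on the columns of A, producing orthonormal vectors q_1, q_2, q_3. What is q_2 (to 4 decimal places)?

q_2 = (-0.5963, -0.4472, -0.2981, -0.5963)

q_1 = c_1/‖c_1‖ = (-1, 0, 4, -1)/4.2426 = (-0.2357, 0.0000, 0.9428, -0.2357).
r_{12} = q_1·c_2 = -1.4142.
u_2 = c_2 + 1.4142·q_1 = (-1.3333, -1.0000, -0.6667, -1.3333).
‖u_2‖ = 2.2361, so q_2 = (-0.5963, -0.4472, -0.2981, -0.5963).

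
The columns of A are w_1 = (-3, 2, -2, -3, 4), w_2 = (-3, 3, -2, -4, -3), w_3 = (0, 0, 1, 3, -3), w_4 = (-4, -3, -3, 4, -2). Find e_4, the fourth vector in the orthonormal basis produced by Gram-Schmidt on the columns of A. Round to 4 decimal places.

e_4 = (-0.3266, -0.7264, -0.5881, 0.0807, -0.1153)

w_1 = (-3, 2, -2, -3, 4); ‖w_1‖ = 6.4807, so e_1 = (-0.4629, 0.3086, -0.3086, -0.4629, 0.6172).
e_1·w_2 = (-0.4629)·(-3) + 0.3086·3 + (-0.3086)·(-2) + (-0.4629)·(-4) + 0.6172·(-3) = 2.9318.
u_2 = w_2 − 2.9318·e_1 = (-1.6429, 2.0952, -1.0952, -2.6429, -4.8095).
‖u_2‖ = 6.1972, so e_2 = (-0.2651, 0.3381, -0.1767, -0.4265, -0.7761).
e_1·w_3 = (-0.4629)·0 + 0.3086·0 + (-0.3086)·1 + (-0.4629)·3 + 0.6172·(-3) = -3.5490; e_2·w_3 = (-0.2651)·0 + 0.3381·0 + (-0.1767)·1 + (-0.4265)·3 + (-0.7761)·(-3) = 0.8721.
u_3 = w_3 + 3.5490·e_1 − 0.8721·e_2 = (-1.4117, 0.8004, 0.0589, 1.7291, -0.1327).
‖u_3‖ = 2.3757, so e_3 = (-0.5942, 0.3369, 0.0248, 0.7278, -0.0558).
e_1·w_4 = (-0.4629)·(-4) + 0.3086·(-3) + (-0.3086)·(-3) + (-0.4629)·4 + 0.6172·(-2) = -1.2344; e_2·w_4 = (-0.2651)·(-4) + 0.3381·(-3) + (-0.1767)·(-3) + (-0.4265)·4 + (-0.7761)·(-2) = 0.4226; e_3·w_4 = (-0.5942)·(-4) + 0.3369·(-3) + 0.0248·(-3) + 0.7278·4 + (-0.0558)·(-2) = 4.3146.
u_4 = w_4 + 1.2344·e_1 − 0.4226·e_2 − 4.3146·e_3 = (-1.8957, -4.2155, -3.4132, 0.4686, -0.6692).
‖u_4‖ = 5.8036, so e_4 = (-0.3266, -0.7264, -0.5881, 0.0807, -0.1153).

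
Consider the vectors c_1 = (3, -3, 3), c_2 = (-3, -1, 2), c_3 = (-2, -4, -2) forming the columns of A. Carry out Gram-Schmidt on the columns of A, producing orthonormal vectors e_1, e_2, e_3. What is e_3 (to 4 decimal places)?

e_3 = (-0.1543, -0.7715, -0.6172)

c_1 = (3, -3, 3); ‖c_1‖ = 5.1962, so e_1 = (0.5774, -0.5774, 0.5774).
e_1·c_2 = 0.5774·(-3) + (-0.5774)·(-1) + 0.5774·2 = 0.0000.
u_2 = c_2 + 0.0000·e_1 = (-3.0000, -1.0000, 2.0000).
‖u_2‖ = 3.7417, so e_2 = (-0.8018, -0.2673, 0.5345).
e_1·c_3 = 0.5774·(-2) + (-0.5774)·(-4) + 0.5774·(-2) = 0.0000; e_2·c_3 = (-0.8018)·(-2) + (-0.2673)·(-4) + 0.5345·(-2) = 1.6036.
u_3 = c_3 + 0.0000·e_1 − 1.6036·e_2 = (-0.7143, -3.5714, -2.8571).
‖u_3‖ = 4.6291, so e_3 = (-0.1543, -0.7715, -0.6172).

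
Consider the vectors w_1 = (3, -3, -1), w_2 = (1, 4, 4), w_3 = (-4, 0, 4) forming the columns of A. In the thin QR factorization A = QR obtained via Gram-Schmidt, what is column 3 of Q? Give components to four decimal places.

w_1 = (3, -3, -1); ‖w_1‖ = 4.3589, so e_1 = (0.6882, -0.6882, -0.2294).
e_1·w_2 = 0.6882·1 + (-0.6882)·4 + (-0.2294)·4 = -2.9824.
u_2 = w_2 + 2.9824·e_1 = (3.0526, 1.9474, 3.3158).
‖u_2‖ = 4.9097, so e_2 = (0.6218, 0.3966, 0.6754).
e_1·w_3 = 0.6882·(-4) + (-0.6882)·0 + (-0.2294)·4 = -3.6707; e_2·w_3 = 0.6218·(-4) + 0.3966·0 + 0.6754·4 = 0.2144.
u_3 = w_3 + 3.6707·e_1 − 0.2144·e_2 = (-1.6070, -2.6114, 3.0131).
‖u_3‖ = 4.2989, so e_3 = (-0.3738, -0.6075, 0.7009).

e_3 = (-0.3738, -0.6075, 0.7009)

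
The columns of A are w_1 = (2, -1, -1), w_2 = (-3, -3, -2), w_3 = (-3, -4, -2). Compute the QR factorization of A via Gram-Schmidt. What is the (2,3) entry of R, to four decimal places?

w_1 = (2, -1, -1); ‖w_1‖ = 2.4495, so q_1 = (0.8165, -0.4082, -0.4082).
q_1·w_2 = 0.8165·(-3) + (-0.4082)·(-3) + (-0.4082)·(-2) = -0.4082.
u_2 = w_2 + 0.4082·q_1 = (-2.6667, -3.1667, -2.1667).
‖u_2‖ = 4.6726, so q_2 = (-0.5707, -0.6777, -0.4637).
r_{23} = q_2·w_3 = 5.3503.

r_{23} = 5.3503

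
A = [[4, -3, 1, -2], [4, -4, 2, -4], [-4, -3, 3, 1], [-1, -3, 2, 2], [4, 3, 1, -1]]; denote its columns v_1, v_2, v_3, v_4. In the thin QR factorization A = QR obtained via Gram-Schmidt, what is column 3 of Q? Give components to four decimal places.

q_1 = v_1/‖v_1‖ = (4, 4, -4, -1, 4)/8.0623 = (0.4961, 0.4961, -0.4961, -0.1240, 0.4961).
r_{12} = q_1·v_2 = -0.1240.
u_2 = v_2 + 0.1240·q_1 = (-2.9385, -3.9385, -3.0615, -3.0154, 3.0615).
‖u_2‖ = 7.2100, so q_2 = (-0.4076, -0.5462, -0.4246, -0.4182, 0.4246).
r_{13} = q_1·v_3 = 0.2481; r_{23} = q_2·v_3 = -3.1857.
u_3 = v_3 − 0.2481·q_1 + 3.1857·q_2 = (-0.4214, 0.1367, 1.7703, 0.6984, 2.2297).
‖u_3‖ = 2.9647, so q_3 = (-0.1421, 0.0461, 0.5971, 0.2356, 0.7521).

q_3 = (-0.1421, 0.0461, 0.5971, 0.2356, 0.7521)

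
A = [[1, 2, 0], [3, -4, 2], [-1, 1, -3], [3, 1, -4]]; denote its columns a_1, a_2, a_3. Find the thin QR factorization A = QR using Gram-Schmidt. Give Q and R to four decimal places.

e_1 = a_1/‖a_1‖ = (1, 3, -1, 3)/4.4721 = (0.2236, 0.6708, -0.2236, 0.6708).
r_{12} = e_1·a_2 = -1.7889.
u_2 = a_2 + 1.7889·e_1 = (2.4000, -2.8000, 0.6000, 2.2000).
‖u_2‖ = 4.3359, so e_2 = (0.5535, -0.6458, 0.1384, 0.5074).
r_{13} = e_1·a_3 = -0.6708; r_{23} = e_2·a_3 = -3.7363.
u_3 = a_3 + 0.6708·e_1 + 3.7363·e_2 = (2.2181, 0.0372, -2.6330, -1.6543).
‖u_3‖ = 3.8197, so e_3 = (0.5807, 0.0097, -0.6893, -0.4331).

Q = [[0.2236, 0.5535, 0.5807], [0.6708, -0.6458, 0.0097], [-0.2236, 0.1384, -0.6893], [0.6708, 0.5074, -0.4331]], R = [[4.4721, -1.7889, -0.6708], [0.0000, 4.3359, -3.7363], [0.0000, 0.0000, 3.8197]]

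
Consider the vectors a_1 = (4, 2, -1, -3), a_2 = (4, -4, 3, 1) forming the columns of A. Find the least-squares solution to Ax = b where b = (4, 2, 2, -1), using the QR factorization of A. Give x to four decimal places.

x = (0.6815, 0.2771)

a_1 = (4, 2, -1, -3); ‖a_1‖ = 5.4772, so e_1 = (0.7303, 0.3651, -0.1826, -0.5477).
e_1·a_2 = 0.7303·4 + 0.3651·(-4) + (-0.1826)·3 + (-0.5477)·1 = 0.3651.
u_2 = a_2 − 0.3651·e_1 = (3.7333, -4.1333, 3.0667, 1.2000).
‖u_2‖ = 6.4704, so e_2 = (0.5770, -0.6388, 0.4739, 0.1855).
Qᵀb = (3.8341, 1.7928).
Back-substitute: x_2 = 1.7928/6.4704 = 0.2771.
x_1 = (3.8341 − 0.3651·0.2771)/5.4772 = 0.6815.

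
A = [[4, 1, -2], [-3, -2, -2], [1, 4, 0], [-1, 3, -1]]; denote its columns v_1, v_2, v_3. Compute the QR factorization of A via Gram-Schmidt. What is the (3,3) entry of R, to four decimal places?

r_{33} = 2.9915

v_1 = (4, -3, 1, -1); ‖v_1‖ = 5.1962, so e_1 = (0.7698, -0.5774, 0.1925, -0.1925).
e_1·v_2 = 0.7698·1 + (-0.5774)·(-2) + 0.1925·4 + (-0.1925)·3 = 2.1170.
u_2 = v_2 − 2.1170·e_1 = (-0.6296, -0.7778, 3.5926, 3.4074).
‖u_2‖ = 5.0516, so e_2 = (-0.1246, -0.1540, 0.7112, 0.6745).
e_1·v_3 = 0.7698·(-2) + (-0.5774)·(-2) + 0.1925·0 + (-0.1925)·(-1) = -0.1925; e_2·v_3 = (-0.1246)·(-2) + (-0.1540)·(-2) + 0.7112·0 + 0.6745·(-1) = -0.1173.
u_3 = v_3 + 0.1925·e_1 + 0.1173·e_2 = (-1.8665, -2.1292, 0.1205, -0.9579).
r_{33} = ‖u_3‖ = 2.9915.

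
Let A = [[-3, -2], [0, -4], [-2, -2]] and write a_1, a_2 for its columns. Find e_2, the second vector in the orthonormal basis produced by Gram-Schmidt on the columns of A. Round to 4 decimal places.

e_2 = (0.0762, -0.9905, -0.1143)

e_1 = a_1/‖a_1‖ = (-3, 0, -2)/3.6056 = (-0.8321, 0.0000, -0.5547).
r_{12} = e_1·a_2 = 2.7735.
u_2 = a_2 − 2.7735·e_1 = (0.3077, -4.0000, -0.4615).
‖u_2‖ = 4.0383, so e_2 = (0.0762, -0.9905, -0.1143).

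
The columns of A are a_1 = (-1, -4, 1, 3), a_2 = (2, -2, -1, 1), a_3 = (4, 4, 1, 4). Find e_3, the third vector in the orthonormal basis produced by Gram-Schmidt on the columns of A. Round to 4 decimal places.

e_3 = (0.3344, 0.5295, 0.3205, 0.7107)

a_1 = (-1, -4, 1, 3); ‖a_1‖ = 5.1962, so e_1 = (-0.1925, -0.7698, 0.1925, 0.5774).
e_1·a_2 = (-0.1925)·2 + (-0.7698)·(-2) + 0.1925·(-1) + 0.5774·1 = 1.5396.
u_2 = a_2 − 1.5396·e_1 = (2.2963, -0.8148, -1.2963, 0.1111).
‖u_2‖ = 2.7622, so e_2 = (0.8313, -0.2950, -0.4693, 0.0402).
e_1·a_3 = (-0.1925)·4 + (-0.7698)·4 + 0.1925·1 + 0.5774·4 = -1.3472; e_2·a_3 = 0.8313·4 + (-0.2950)·4 + (-0.4693)·1 + 0.0402·4 = 1.8370.
u_3 = a_3 + 1.3472·e_1 − 1.8370·e_2 = (2.2136, 3.5049, 2.1214, 4.7039).
‖u_3‖ = 6.6190, so e_3 = (0.3344, 0.5295, 0.3205, 0.7107).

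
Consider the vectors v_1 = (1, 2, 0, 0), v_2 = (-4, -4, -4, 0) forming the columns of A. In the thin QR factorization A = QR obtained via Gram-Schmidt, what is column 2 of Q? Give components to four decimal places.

q_2 = (-0.3651, 0.1826, -0.9129, 0.0000)

v_1 = (1, 2, 0, 0); ‖v_1‖ = 2.2361, so q_1 = (0.4472, 0.8944, 0.0000, 0.0000).
q_1·v_2 = 0.4472·(-4) + 0.8944·(-4) + 0.0000·(-4) + 0.0000·0 = -5.3666.
u_2 = v_2 + 5.3666·q_1 = (-1.6000, 0.8000, -4.0000, 0.0000).
‖u_2‖ = 4.3818, so q_2 = (-0.3651, 0.1826, -0.9129, 0.0000).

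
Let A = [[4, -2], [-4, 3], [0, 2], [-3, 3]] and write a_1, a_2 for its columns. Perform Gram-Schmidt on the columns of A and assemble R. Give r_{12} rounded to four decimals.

r_{12} = -4.5290

e_1 = a_1/‖a_1‖ = (4, -4, 0, -3)/6.4031 = (0.6247, -0.6247, 0.0000, -0.4685).
r_{12} = e_1·a_2 = -4.5290.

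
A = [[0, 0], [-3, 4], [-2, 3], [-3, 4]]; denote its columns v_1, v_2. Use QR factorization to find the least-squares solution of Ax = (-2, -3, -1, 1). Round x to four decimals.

x = (-1.0000, -1.0000)

v_1 = (0, -3, -2, -3); ‖v_1‖ = 4.6904, so e_1 = (0.0000, -0.6396, -0.4264, -0.6396).
e_1·v_2 = 0.0000·0 + (-0.6396)·4 + (-0.4264)·3 + (-0.6396)·4 = -6.3960.
u_2 = v_2 + 6.3960·e_1 = (0.0000, -0.0909, 0.2727, -0.0909).
‖u_2‖ = 0.3015, so e_2 = (0.0000, -0.3015, 0.9045, -0.3015).
Qᵀb = (1.7056, -0.3015).
Back-substitute: x_2 = -0.3015/0.3015 = -1.0000.
x_1 = (1.7056 + 6.3960·(-1.0000))/4.6904 = -1.0000.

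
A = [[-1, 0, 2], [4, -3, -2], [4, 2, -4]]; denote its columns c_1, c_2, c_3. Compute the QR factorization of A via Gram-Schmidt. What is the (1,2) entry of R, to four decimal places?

e_1 = c_1/‖c_1‖ = (-1, 4, 4)/5.7446 = (-0.1741, 0.6963, 0.6963).
r_{12} = e_1·c_2 = -0.6963.

r_{12} = -0.6963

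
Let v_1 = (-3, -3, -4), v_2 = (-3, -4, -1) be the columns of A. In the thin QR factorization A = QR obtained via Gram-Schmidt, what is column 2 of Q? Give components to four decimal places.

e_2 = (-0.2877, -0.6500, 0.7033)

e_1 = v_1/‖v_1‖ = (-3, -3, -4)/5.8310 = (-0.5145, -0.5145, -0.6860).
r_{12} = e_1·v_2 = 4.2875.
u_2 = v_2 − 4.2875·e_1 = (-0.7941, -1.7941, 1.9412).
‖u_2‖ = 2.7600, so e_2 = (-0.2877, -0.6500, 0.7033).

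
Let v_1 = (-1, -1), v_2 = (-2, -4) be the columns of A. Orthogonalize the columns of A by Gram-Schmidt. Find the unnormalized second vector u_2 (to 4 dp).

u_2 = (1.0000, -1.0000)

v_1 = (-1, -1); ‖v_1‖ = 1.4142, so q_1 = (-0.7071, -0.7071).
q_1·v_2 = (-0.7071)·(-2) + (-0.7071)·(-4) = 4.2426.
u_2 = v_2 − 4.2426·q_1 = (1.0000, -1.0000).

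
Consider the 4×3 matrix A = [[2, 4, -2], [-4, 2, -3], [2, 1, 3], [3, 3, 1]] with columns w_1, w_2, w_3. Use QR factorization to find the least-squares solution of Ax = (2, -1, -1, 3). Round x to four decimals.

x = (0.7310, 0.0473, -0.5674)

e_1 = w_1/‖w_1‖ = (2, -4, 2, 3)/5.7446 = (0.3482, -0.6963, 0.3482, 0.5222).
r_{12} = e_1·w_2 = 1.9149.
u_2 = w_2 − 1.9149·e_1 = (3.3333, 3.3333, 0.3333, 2.0000).
‖u_2‖ = 5.1316, so e_2 = (0.6496, 0.6496, 0.0650, 0.3897).
r_{13} = e_1·w_3 = 2.9593; r_{23} = e_2·w_3 = -2.6632.
u_3 = w_3 − 2.9593·e_1 + 2.6632·e_2 = (-1.3003, 0.7906, 2.1427, 0.4925).
‖u_3‖ = 2.6739, so e_3 = (-0.4863, 0.2957, 0.8013, 0.1842).
Qᵀb = (2.6112, 1.7538, -1.5170).
Back-substitute: x_3 = -1.5170/2.6739 = -0.5674.
x_2 = (1.7538 + 2.6632·(-0.5674))/5.1316 = 0.0473.
x_1 = (2.6112 − 1.9149·0.0473 − 2.9593·(-0.5674))/5.7446 = 0.7310.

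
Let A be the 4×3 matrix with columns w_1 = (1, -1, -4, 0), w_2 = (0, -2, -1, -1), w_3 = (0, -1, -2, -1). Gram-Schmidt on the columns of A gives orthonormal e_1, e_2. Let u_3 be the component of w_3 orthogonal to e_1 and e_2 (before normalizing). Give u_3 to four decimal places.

e_1 = w_1/‖w_1‖ = (1, -1, -4, 0)/4.2426 = (0.2357, -0.2357, -0.9428, 0.0000).
r_{12} = e_1·w_2 = 1.4142.
u_2 = w_2 − 1.4142·e_1 = (-0.3333, -1.6667, 0.3333, -1.0000).
‖u_2‖ = 2.0000, so e_2 = (-0.1667, -0.8333, 0.1667, -0.5000).
r_{13} = e_1·w_3 = 2.1213; r_{23} = e_2·w_3 = 1.0000.
u_3 = w_3 − 2.1213·e_1 − 1.0000·e_2 = (-0.3333, 0.3333, -0.1667, -0.5000).

u_3 = (-0.3333, 0.3333, -0.1667, -0.5000)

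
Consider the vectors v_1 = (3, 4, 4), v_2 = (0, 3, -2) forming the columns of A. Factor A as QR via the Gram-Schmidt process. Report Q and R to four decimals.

v_1 = (3, 4, 4); ‖v_1‖ = 6.4031, so q_1 = (0.4685, 0.6247, 0.6247).
q_1·v_2 = 0.4685·0 + 0.6247·3 + 0.6247·(-2) = 0.6247.
u_2 = v_2 − 0.6247·q_1 = (-0.2927, 2.6098, -2.3902).
‖u_2‖ = 3.5510, so q_2 = (-0.0824, 0.7349, -0.6731).

Q = [[0.4685, -0.0824], [0.6247, 0.7349], [0.6247, -0.6731]], R = [[6.4031, 0.6247], [0.0000, 3.5510]]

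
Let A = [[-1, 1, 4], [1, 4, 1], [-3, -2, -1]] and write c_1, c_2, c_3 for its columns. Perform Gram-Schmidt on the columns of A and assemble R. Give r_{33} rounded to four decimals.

c_1 = (-1, 1, -3); ‖c_1‖ = 3.3166, so q_1 = (-0.3015, 0.3015, -0.9045).
q_1·c_2 = (-0.3015)·1 + 0.3015·4 + (-0.9045)·(-2) = 2.7136.
u_2 = c_2 − 2.7136·q_1 = (1.8182, 3.1818, 0.4545).
‖u_2‖ = 3.6927, so q_2 = (0.4924, 0.8616, 0.1231).
q_1·c_3 = (-0.3015)·4 + 0.3015·1 + (-0.9045)·(-1) = 0.0000; q_2·c_3 = 0.4924·4 + 0.8616·1 + 0.1231·(-1) = 2.7080.
u_3 = c_3 + 0.0000·q_1 − 2.7080·q_2 = (2.6667, -1.3333, -1.3333).
r_{33} = ‖u_3‖ = 3.2660.

r_{33} = 3.2660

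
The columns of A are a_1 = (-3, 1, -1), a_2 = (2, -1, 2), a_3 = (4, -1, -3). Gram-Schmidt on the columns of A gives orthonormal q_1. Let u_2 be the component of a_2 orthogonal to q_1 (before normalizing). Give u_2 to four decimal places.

u_2 = (-0.4545, -0.1818, 1.1818)

a_1 = (-3, 1, -1); ‖a_1‖ = 3.3166, so q_1 = (-0.9045, 0.3015, -0.3015).
q_1·a_2 = (-0.9045)·2 + 0.3015·(-1) + (-0.3015)·2 = -2.7136.
u_2 = a_2 + 2.7136·q_1 = (-0.4545, -0.1818, 1.1818).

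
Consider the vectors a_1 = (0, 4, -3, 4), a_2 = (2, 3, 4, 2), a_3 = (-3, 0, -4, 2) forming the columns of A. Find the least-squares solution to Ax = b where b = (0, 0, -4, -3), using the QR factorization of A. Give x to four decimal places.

a_1 = (0, 4, -3, 4); ‖a_1‖ = 6.4031, so e_1 = (0.0000, 0.6247, -0.4685, 0.6247).
e_1·a_2 = 0.0000·2 + 0.6247·3 + (-0.4685)·4 + 0.6247·2 = 1.2494.
u_2 = a_2 − 1.2494·e_1 = (2.0000, 2.2195, 4.5854, 1.2195).
‖u_2‖ = 5.6071, so e_2 = (0.3567, 0.3958, 0.8178, 0.2175).
e_1·a_3 = 0.0000·(-3) + 0.6247·0 + (-0.4685)·(-4) + 0.6247·2 = 3.1235; e_2·a_3 = 0.3567·(-3) + 0.3958·0 + 0.8178·(-4) + 0.2175·2 = -3.9062.
u_3 = a_3 − 3.1235·e_1 + 3.9062·e_2 = (-1.6067, -0.4050, 0.6579, 0.8984).
‖u_3‖ = 1.9963, so e_3 = (-0.8048, -0.2029, 0.3295, 0.4500).
Qᵀb = (0.0000, -3.9236, -2.6682).
Back-substitute: x_3 = -2.6682/1.9963 = -1.3366.
x_2 = (-3.9236 + 3.9062·(-1.3366))/5.6071 = -1.6309.
x_1 = (0.0000 − 1.2494·(-1.6309) − 3.1235·(-1.3366))/6.4031 = 0.9702.

x = (0.9702, -1.6309, -1.3366)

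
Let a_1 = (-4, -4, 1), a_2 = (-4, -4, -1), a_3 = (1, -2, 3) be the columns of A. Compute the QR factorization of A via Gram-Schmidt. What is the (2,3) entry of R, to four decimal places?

r_{23} = -2.8311

a_1 = (-4, -4, 1); ‖a_1‖ = 5.7446, so e_1 = (-0.6963, -0.6963, 0.1741).
e_1·a_2 = (-0.6963)·(-4) + (-0.6963)·(-4) + 0.1741·(-1) = 5.3964.
u_2 = a_2 − 5.3964·e_1 = (-0.2424, -0.2424, -1.9394).
‖u_2‖ = 1.9695, so e_2 = (-0.1231, -0.1231, -0.9847).
r_{23} = e_2·a_3 = -2.8311.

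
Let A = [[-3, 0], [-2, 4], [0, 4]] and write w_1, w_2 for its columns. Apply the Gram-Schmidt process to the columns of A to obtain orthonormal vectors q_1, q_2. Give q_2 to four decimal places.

q_1 = w_1/‖w_1‖ = (-3, -2, 0)/3.6056 = (-0.8321, -0.5547, 0.0000).
r_{12} = q_1·w_2 = -2.2188.
u_2 = w_2 + 2.2188·q_1 = (-1.8462, 2.7692, 4.0000).
‖u_2‖ = 5.2035, so q_2 = (-0.3548, 0.5322, 0.7687).

q_2 = (-0.3548, 0.5322, 0.7687)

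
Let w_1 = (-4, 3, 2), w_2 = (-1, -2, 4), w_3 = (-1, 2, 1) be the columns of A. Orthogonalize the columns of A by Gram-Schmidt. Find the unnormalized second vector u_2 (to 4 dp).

w_1 = (-4, 3, 2); ‖w_1‖ = 5.3852, so q_1 = (-0.7428, 0.5571, 0.3714).
q_1·w_2 = (-0.7428)·(-1) + 0.5571·(-2) + 0.3714·4 = 1.1142.
u_2 = w_2 − 1.1142·q_1 = (-0.1724, -2.6207, 3.5862).

u_2 = (-0.1724, -2.6207, 3.5862)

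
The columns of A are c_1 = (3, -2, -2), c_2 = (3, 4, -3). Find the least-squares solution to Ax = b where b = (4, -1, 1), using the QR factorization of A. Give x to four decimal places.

x = (0.7051, 0.0019)

c_1 = (3, -2, -2); ‖c_1‖ = 4.1231, so q_1 = (0.7276, -0.4851, -0.4851).
q_1·c_2 = 0.7276·3 + (-0.4851)·4 + (-0.4851)·(-3) = 1.6977.
u_2 = c_2 − 1.6977·q_1 = (1.7647, 4.8235, -2.1765).
‖u_2‖ = 5.5783, so q_2 = (0.3164, 0.8647, -0.3902).
Qᵀb = (2.9104, 0.0105).
Back-substitute: x_2 = 0.0105/5.5783 = 0.0019.
x_1 = (2.9104 − 1.6977·0.0019)/4.1231 = 0.7051.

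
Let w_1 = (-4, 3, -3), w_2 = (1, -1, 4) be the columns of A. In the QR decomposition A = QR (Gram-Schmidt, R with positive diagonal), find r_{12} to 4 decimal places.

q_1 = w_1/‖w_1‖ = (-4, 3, -3)/5.8310 = (-0.6860, 0.5145, -0.5145).
r_{12} = q_1·w_2 = -3.2585.

r_{12} = -3.2585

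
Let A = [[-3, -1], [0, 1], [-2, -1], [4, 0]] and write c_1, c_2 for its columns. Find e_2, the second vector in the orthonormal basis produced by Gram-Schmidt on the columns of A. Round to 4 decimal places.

e_1 = c_1/‖c_1‖ = (-3, 0, -2, 4)/5.3852 = (-0.5571, 0.0000, -0.3714, 0.7428).
r_{12} = e_1·c_2 = 0.9285.
u_2 = c_2 − 0.9285·e_1 = (-0.4828, 1.0000, -0.6552, -0.6897).
‖u_2‖ = 1.4622, so e_2 = (-0.3302, 0.6839, -0.4481, -0.4717).

e_2 = (-0.3302, 0.6839, -0.4481, -0.4717)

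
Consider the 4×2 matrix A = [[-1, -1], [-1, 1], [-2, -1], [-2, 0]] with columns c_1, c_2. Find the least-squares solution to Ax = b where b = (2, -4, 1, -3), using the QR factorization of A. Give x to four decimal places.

x = (1.2308, -3.1538)

e_1 = c_1/‖c_1‖ = (-1, -1, -2, -2)/3.1623 = (-0.3162, -0.3162, -0.6325, -0.6325).
r_{12} = e_1·c_2 = 0.6325.
u_2 = c_2 − 0.6325·e_1 = (-0.8000, 1.2000, -0.6000, 0.4000).
‖u_2‖ = 1.6125, so e_2 = (-0.4961, 0.7442, -0.3721, 0.2481).
Qᵀb = (1.8974, -5.0854).
Back-substitute: x_2 = -5.0854/1.6125 = -3.1538.
x_1 = (1.8974 − 0.6325·(-3.1538))/3.1623 = 1.2308.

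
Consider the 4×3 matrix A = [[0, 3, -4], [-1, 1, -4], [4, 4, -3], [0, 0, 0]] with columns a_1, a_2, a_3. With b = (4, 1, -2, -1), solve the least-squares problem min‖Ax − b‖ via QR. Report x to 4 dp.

x = (-2.4400, 2.7200, 1.0400)

a_1 = (0, -1, 4, 0); ‖a_1‖ = 4.1231, so q_1 = (0.0000, -0.2425, 0.9701, 0.0000).
q_1·a_2 = 0.0000·3 + (-0.2425)·1 + 0.9701·4 + 0.0000·0 = 3.6380.
u_2 = a_2 − 3.6380·q_1 = (3.0000, 1.8824, 0.4706, 0.0000).
‖u_2‖ = 3.5728, so q_2 = (0.8397, 0.5269, 0.1317, 0.0000).
q_1·a_3 = 0.0000·(-4) + (-0.2425)·(-4) + 0.9701·(-3) + 0.0000·0 = -1.9403; q_2·a_3 = 0.8397·(-4) + 0.5269·(-4) + 0.1317·(-3) + 0.0000·0 = -5.8613.
u_3 = a_3 + 1.9403·q_1 + 5.8613·q_2 = (0.9217, -1.3825, -0.3456, 0.0000).
‖u_3‖ = 1.6971, so q_3 = (0.5431, -0.8146, -0.2037, 0.0000).
Qᵀb = (-2.1828, 3.6222, 1.7650).
Back-substitute: x_3 = 1.7650/1.6971 = 1.0400.
x_2 = (3.6222 + 5.8613·1.0400)/3.5728 = 2.7200.
x_1 = (-2.1828 − 3.6380·2.7200 + 1.9403·1.0400)/4.1231 = -2.4400.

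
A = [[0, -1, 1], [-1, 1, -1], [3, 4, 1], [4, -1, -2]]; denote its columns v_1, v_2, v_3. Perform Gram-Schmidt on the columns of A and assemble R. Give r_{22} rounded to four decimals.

r_{22} = 4.1371

v_1 = (0, -1, 3, 4); ‖v_1‖ = 5.0990, so q_1 = (0.0000, -0.1961, 0.5883, 0.7845).
q_1·v_2 = 0.0000·(-1) + (-0.1961)·1 + 0.5883·4 + 0.7845·(-1) = 1.3728.
u_2 = v_2 − 1.3728·q_1 = (-1.0000, 1.2692, 3.1923, -2.0769).
r_{22} = ‖u_2‖ = 4.1371.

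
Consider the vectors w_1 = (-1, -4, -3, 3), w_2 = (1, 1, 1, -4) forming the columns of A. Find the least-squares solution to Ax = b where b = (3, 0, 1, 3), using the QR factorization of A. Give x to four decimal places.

x = (-0.3887, -0.8302)

w_1 = (-1, -4, -3, 3); ‖w_1‖ = 5.9161, so q_1 = (-0.1690, -0.6761, -0.5071, 0.5071).
q_1·w_2 = (-0.1690)·1 + (-0.6761)·1 + (-0.5071)·1 + 0.5071·(-4) = -3.3806.
u_2 = w_2 + 3.3806·q_1 = (0.4286, -1.2857, -0.7143, -2.2857).
‖u_2‖ = 2.7516, so q_2 = (0.1558, -0.4673, -0.2596, -0.8307).
Qᵀb = (0.5071, -2.2844).
Back-substitute: x_2 = -2.2844/2.7516 = -0.8302.
x_1 = (0.5071 + 3.3806·(-0.8302))/5.9161 = -0.3887.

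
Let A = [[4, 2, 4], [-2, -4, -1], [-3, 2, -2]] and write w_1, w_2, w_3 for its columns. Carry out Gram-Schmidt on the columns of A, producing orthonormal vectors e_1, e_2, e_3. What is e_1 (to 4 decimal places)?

e_1 = (0.7428, -0.3714, -0.5571)

w_1 = (4, -2, -3); ‖w_1‖ = 5.3852, so e_1 = (0.7428, -0.3714, -0.5571).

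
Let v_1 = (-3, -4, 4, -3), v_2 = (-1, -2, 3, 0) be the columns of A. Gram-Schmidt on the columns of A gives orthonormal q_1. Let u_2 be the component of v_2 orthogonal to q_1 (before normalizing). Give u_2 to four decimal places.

v_1 = (-3, -4, 4, -3); ‖v_1‖ = 7.0711, so q_1 = (-0.4243, -0.5657, 0.5657, -0.4243).
q_1·v_2 = (-0.4243)·(-1) + (-0.5657)·(-2) + 0.5657·3 + (-0.4243)·0 = 3.2527.
u_2 = v_2 − 3.2527·q_1 = (0.3800, -0.1600, 1.1600, 1.3800).

u_2 = (0.3800, -0.1600, 1.1600, 1.3800)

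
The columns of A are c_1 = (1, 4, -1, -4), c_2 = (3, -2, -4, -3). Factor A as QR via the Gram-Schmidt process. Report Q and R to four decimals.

Q = [[0.1715, 0.4561], [0.6860, -0.5613], [-0.1715, -0.6265], [-0.6860, -0.2907]], R = [[5.8310, 1.8865], [0.0000, 5.8687]]

e_1 = c_1/‖c_1‖ = (1, 4, -1, -4)/5.8310 = (0.1715, 0.6860, -0.1715, -0.6860).
r_{12} = e_1·c_2 = 1.8865.
u_2 = c_2 − 1.8865·e_1 = (2.6765, -3.2941, -3.6765, -1.7059).
‖u_2‖ = 5.8687, so e_2 = (0.4561, -0.5613, -0.6265, -0.2907).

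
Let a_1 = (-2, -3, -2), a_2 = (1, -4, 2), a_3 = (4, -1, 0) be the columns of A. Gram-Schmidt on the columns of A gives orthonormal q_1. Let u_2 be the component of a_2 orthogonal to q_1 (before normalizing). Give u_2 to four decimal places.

a_1 = (-2, -3, -2); ‖a_1‖ = 4.1231, so q_1 = (-0.4851, -0.7276, -0.4851).
q_1·a_2 = (-0.4851)·1 + (-0.7276)·(-4) + (-0.4851)·2 = 1.4552.
u_2 = a_2 − 1.4552·q_1 = (1.7059, -2.9412, 2.7059).

u_2 = (1.7059, -2.9412, 2.7059)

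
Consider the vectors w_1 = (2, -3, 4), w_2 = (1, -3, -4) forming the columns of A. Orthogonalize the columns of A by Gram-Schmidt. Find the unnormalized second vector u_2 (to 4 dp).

w_1 = (2, -3, 4); ‖w_1‖ = 5.3852, so e_1 = (0.3714, -0.5571, 0.7428).
e_1·w_2 = 0.3714·1 + (-0.5571)·(-3) + 0.7428·(-4) = -0.9285.
u_2 = w_2 + 0.9285·e_1 = (1.3448, -3.5172, -3.3103).

u_2 = (1.3448, -3.5172, -3.3103)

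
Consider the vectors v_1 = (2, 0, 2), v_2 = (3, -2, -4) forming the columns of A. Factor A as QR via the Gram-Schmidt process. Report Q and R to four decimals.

q_1 = v_1/‖v_1‖ = (2, 0, 2)/2.8284 = (0.7071, 0.0000, 0.7071).
r_{12} = q_1·v_2 = -0.7071.
u_2 = v_2 + 0.7071·q_1 = (3.5000, -2.0000, -3.5000).
‖u_2‖ = 5.3385, so q_2 = (0.6556, -0.3746, -0.6556).

Q = [[0.7071, 0.6556], [0.0000, -0.3746], [0.7071, -0.6556]], R = [[2.8284, -0.7071], [0.0000, 5.3385]]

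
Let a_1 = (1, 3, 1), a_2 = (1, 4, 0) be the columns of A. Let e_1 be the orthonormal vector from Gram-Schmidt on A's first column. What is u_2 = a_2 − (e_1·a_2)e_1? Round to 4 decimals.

u_2 = (-0.1818, 0.4545, -1.1818)

e_1 = a_1/‖a_1‖ = (1, 3, 1)/3.3166 = (0.3015, 0.9045, 0.3015).
r_{12} = e_1·a_2 = 3.9196.
u_2 = a_2 − 3.9196·e_1 = (-0.1818, 0.4545, -1.1818).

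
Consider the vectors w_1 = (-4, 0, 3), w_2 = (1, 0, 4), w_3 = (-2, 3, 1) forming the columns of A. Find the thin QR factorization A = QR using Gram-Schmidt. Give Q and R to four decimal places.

Q = [[-0.8000, 0.6000, 0.0000], [0.0000, 0.0000, 1.0000], [0.6000, 0.8000, 0.0000]], R = [[5.0000, 1.6000, 2.2000], [0.0000, 3.8000, -0.4000], [0.0000, 0.0000, 3.0000]]

q_1 = w_1/‖w_1‖ = (-4, 0, 3)/5.0000 = (-0.8000, 0.0000, 0.6000).
r_{12} = q_1·w_2 = 1.6000.
u_2 = w_2 − 1.6000·q_1 = (2.2800, 0.0000, 3.0400).
‖u_2‖ = 3.8000, so q_2 = (0.6000, 0.0000, 0.8000).
r_{13} = q_1·w_3 = 2.2000; r_{23} = q_2·w_3 = -0.4000.
u_3 = w_3 − 2.2000·q_1 + 0.4000·q_2 = (0.0000, 3.0000, 0.0000).
‖u_3‖ = 3.0000, so q_3 = (0.0000, 1.0000, 0.0000).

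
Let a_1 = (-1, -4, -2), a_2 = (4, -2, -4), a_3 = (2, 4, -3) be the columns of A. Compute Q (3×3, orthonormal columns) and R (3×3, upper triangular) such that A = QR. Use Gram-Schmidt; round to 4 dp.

Q = [[-0.2182, 0.8468, -0.4851], [-0.8729, 0.0529, 0.4851], [-0.4364, -0.5293, -0.7276]], R = [[4.5826, 2.6186, -2.6186], [0.0000, 5.3984, 3.4931], [0.0000, 0.0000, 3.1530]]

a_1 = (-1, -4, -2); ‖a_1‖ = 4.5826, so e_1 = (-0.2182, -0.8729, -0.4364).
e_1·a_2 = (-0.2182)·4 + (-0.8729)·(-2) + (-0.4364)·(-4) = 2.6186.
u_2 = a_2 − 2.6186·e_1 = (4.5714, 0.2857, -2.8571).
‖u_2‖ = 5.3984, so e_2 = (0.8468, 0.0529, -0.5293).
e_1·a_3 = (-0.2182)·2 + (-0.8729)·4 + (-0.4364)·(-3) = -2.6186; e_2·a_3 = 0.8468·2 + 0.0529·4 + (-0.5293)·(-3) = 3.4931.
u_3 = a_3 + 2.6186·e_1 − 3.4931·e_2 = (-1.5294, 1.5294, -2.2941).
‖u_3‖ = 3.1530, so e_3 = (-0.4851, 0.4851, -0.7276).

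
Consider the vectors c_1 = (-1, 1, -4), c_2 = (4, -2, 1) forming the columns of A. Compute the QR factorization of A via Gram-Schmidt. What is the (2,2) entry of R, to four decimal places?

c_1 = (-1, 1, -4); ‖c_1‖ = 4.2426, so e_1 = (-0.2357, 0.2357, -0.9428).
e_1·c_2 = (-0.2357)·4 + 0.2357·(-2) + (-0.9428)·1 = -2.3570.
u_2 = c_2 + 2.3570·e_1 = (3.4444, -1.4444, -1.2222).
r_{22} = ‖u_2‖ = 3.9299.

r_{22} = 3.9299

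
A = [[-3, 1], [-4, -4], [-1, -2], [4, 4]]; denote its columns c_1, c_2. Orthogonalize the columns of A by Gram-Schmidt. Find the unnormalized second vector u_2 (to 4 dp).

c_1 = (-3, -4, -1, 4); ‖c_1‖ = 6.4807, so q_1 = (-0.4629, -0.6172, -0.1543, 0.6172).
q_1·c_2 = (-0.4629)·1 + (-0.6172)·(-4) + (-0.1543)·(-2) + 0.6172·4 = 4.7834.
u_2 = c_2 − 4.7834·q_1 = (3.2143, -1.0476, -1.2619, 1.0476).

u_2 = (3.2143, -1.0476, -1.2619, 1.0476)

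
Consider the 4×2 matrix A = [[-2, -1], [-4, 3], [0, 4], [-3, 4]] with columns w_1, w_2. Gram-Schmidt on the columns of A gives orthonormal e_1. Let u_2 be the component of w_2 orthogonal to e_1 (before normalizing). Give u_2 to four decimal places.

u_2 = (-2.5172, -0.0345, 4.0000, 1.7241)

e_1 = w_1/‖w_1‖ = (-2, -4, 0, -3)/5.3852 = (-0.3714, -0.7428, 0.0000, -0.5571).
r_{12} = e_1·w_2 = -4.0853.
u_2 = w_2 + 4.0853·e_1 = (-2.5172, -0.0345, 4.0000, 1.7241).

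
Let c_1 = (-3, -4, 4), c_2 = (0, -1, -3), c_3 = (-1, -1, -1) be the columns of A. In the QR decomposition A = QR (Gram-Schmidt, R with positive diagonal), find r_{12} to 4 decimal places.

c_1 = (-3, -4, 4); ‖c_1‖ = 6.4031, so e_1 = (-0.4685, -0.6247, 0.6247).
r_{12} = e_1·c_2 = -1.2494.

r_{12} = -1.2494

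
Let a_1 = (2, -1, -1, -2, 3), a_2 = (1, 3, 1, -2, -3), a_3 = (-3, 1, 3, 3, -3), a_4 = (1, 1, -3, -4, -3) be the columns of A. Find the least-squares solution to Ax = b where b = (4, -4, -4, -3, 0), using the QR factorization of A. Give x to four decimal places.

a_1 = (2, -1, -1, -2, 3); ‖a_1‖ = 4.3589, so q_1 = (0.4588, -0.2294, -0.2294, -0.4588, 0.6882).
q_1·a_2 = 0.4588·1 + (-0.2294)·3 + (-0.2294)·1 + (-0.4588)·(-2) + 0.6882·(-3) = -1.6059.
u_2 = a_2 + 1.6059·q_1 = (1.7368, 2.6316, 0.6316, -2.7368, -1.8947).
‖u_2‖ = 4.6283, so q_2 = (0.3753, 0.5686, 0.1365, -0.5913, -0.4094).
q_1·a_3 = 0.4588·(-3) + (-0.2294)·1 + (-0.2294)·3 + (-0.4588)·3 + 0.6882·(-3) = -5.7354; q_2·a_3 = 0.3753·(-3) + 0.5686·1 + 0.1365·3 + (-0.5913)·3 + (-0.4094)·(-3) = -0.6937.
u_3 = a_3 + 5.7354·q_1 + 0.6937·q_2 = (-0.1081, 0.0786, 1.7789, -0.0418, 0.6634).
‖u_3‖ = 1.9037, so q_3 = (-0.0568, 0.0413, 0.9344, -0.0219, 0.3485).
q_1·a_4 = 0.4588·1 + (-0.2294)·1 + (-0.2294)·(-3) + (-0.4588)·(-4) + 0.6882·(-3) = 0.6882; q_2·a_4 = 0.3753·1 + 0.5686·1 + 0.1365·(-3) + (-0.5913)·(-4) + (-0.4094)·(-3) = 4.1279; q_3·a_4 = (-0.0568)·1 + 0.0413·1 + 0.9344·(-3) + (-0.0219)·(-4) + 0.3485·(-3) = -3.7764.
u_4 = a_4 − 0.6882·q_1 − 4.1279·q_2 + 3.7764·q_3 = (-1.0793, -1.0332, 0.1234, -1.3261, -0.4678).
‖u_4‖ = 2.0555, so q_4 = (-0.5251, -0.5027, 0.0600, -0.6451, -0.2276).
Qᵀb = (5.0471, 0.4549, -4.0642, 1.6056).
Back-substitute: x_4 = 1.6056/2.0555 = 0.7811.
x_3 = (-4.0642 + 3.7764·0.7811)/1.9037 = -0.5854.
x_2 = (0.4549 + 0.6937·(-0.5854) − 4.1279·0.7811)/4.6283 = -0.6861.
x_1 = (5.0471 + 1.6059·(-0.6861) + 5.7354·(-0.5854) − 0.6882·0.7811)/4.3589 = 0.0116.

x = (0.0116, -0.6861, -0.5854, 0.7811)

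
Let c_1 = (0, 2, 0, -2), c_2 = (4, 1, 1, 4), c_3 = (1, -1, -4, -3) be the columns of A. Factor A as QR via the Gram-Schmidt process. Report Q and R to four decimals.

c_1 = (0, 2, 0, -2); ‖c_1‖ = 2.8284, so e_1 = (0.0000, 0.7071, 0.0000, -0.7071).
e_1·c_2 = 0.0000·4 + 0.7071·1 + 0.0000·1 + (-0.7071)·4 = -2.1213.
u_2 = c_2 + 2.1213·e_1 = (4.0000, 2.5000, 1.0000, 2.5000).
‖u_2‖ = 5.4314, so e_2 = (0.7365, 0.4603, 0.1841, 0.4603).
e_1·c_3 = 0.0000·1 + 0.7071·(-1) + 0.0000·(-4) + (-0.7071)·(-3) = 1.4142; e_2·c_3 = 0.7365·1 + 0.4603·(-1) + 0.1841·(-4) + 0.4603·(-3) = -1.8411.
u_3 = c_3 − 1.4142·e_1 + 1.8411·e_2 = (2.3559, -1.1525, -3.6610, -1.1525).
‖u_3‖ = 4.6487, so e_3 = (0.5068, -0.2479, -0.7875, -0.2479).

Q = [[0.0000, 0.7365, 0.5068], [0.7071, 0.4603, -0.2479], [0.0000, 0.1841, -0.7875], [-0.7071, 0.4603, -0.2479]], R = [[2.8284, -2.1213, 1.4142], [0.0000, 5.4314, -1.8411], [0.0000, 0.0000, 4.6487]]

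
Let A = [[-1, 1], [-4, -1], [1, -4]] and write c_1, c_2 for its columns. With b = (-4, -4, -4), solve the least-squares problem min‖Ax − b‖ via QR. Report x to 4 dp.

q_1 = c_1/‖c_1‖ = (-1, -4, 1)/4.2426 = (-0.2357, -0.9428, 0.2357).
r_{12} = q_1·c_2 = -0.2357.
u_2 = c_2 + 0.2357·q_1 = (0.9444, -1.2222, -3.9444).
‖u_2‖ = 4.2361, so q_2 = (0.2230, -0.2885, -0.9312).
Qᵀb = (3.7712, 3.9869).
Back-substitute: x_2 = 3.9869/4.2361 = 0.9412.
x_1 = (3.7712 + 0.2357·0.9412)/4.2426 = 0.9412.

x = (0.9412, 0.9412)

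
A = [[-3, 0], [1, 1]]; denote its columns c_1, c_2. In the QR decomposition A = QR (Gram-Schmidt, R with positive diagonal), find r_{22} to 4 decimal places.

r_{22} = 0.9487

c_1 = (-3, 1); ‖c_1‖ = 3.1623, so e_1 = (-0.9487, 0.3162).
e_1·c_2 = (-0.9487)·0 + 0.3162·1 = 0.3162.
u_2 = c_2 − 0.3162·e_1 = (0.3000, 0.9000).
r_{22} = ‖u_2‖ = 0.9487.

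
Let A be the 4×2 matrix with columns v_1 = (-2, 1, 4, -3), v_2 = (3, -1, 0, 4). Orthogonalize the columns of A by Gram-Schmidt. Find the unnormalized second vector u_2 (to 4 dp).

q_1 = v_1/‖v_1‖ = (-2, 1, 4, -3)/5.4772 = (-0.3651, 0.1826, 0.7303, -0.5477).
r_{12} = q_1·v_2 = -3.4689.
u_2 = v_2 + 3.4689·q_1 = (1.7333, -0.3667, 2.5333, 2.1000).

u_2 = (1.7333, -0.3667, 2.5333, 2.1000)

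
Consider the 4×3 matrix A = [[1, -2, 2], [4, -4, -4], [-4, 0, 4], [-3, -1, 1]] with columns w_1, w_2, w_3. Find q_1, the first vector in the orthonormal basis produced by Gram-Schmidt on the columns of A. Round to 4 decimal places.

q_1 = (0.1543, 0.6172, -0.6172, -0.4629)

q_1 = w_1/‖w_1‖ = (1, 4, -4, -3)/6.4807 = (0.1543, 0.6172, -0.6172, -0.4629).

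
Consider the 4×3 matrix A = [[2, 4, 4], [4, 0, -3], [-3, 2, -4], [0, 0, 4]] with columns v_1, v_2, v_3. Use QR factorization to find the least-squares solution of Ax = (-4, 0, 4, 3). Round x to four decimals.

x = (-0.6090, -0.2468, -0.2308)

q_1 = v_1/‖v_1‖ = (2, 4, -3, 0)/5.3852 = (0.3714, 0.7428, -0.5571, 0.0000).
r_{12} = q_1·v_2 = 0.3714.
u_2 = v_2 − 0.3714·q_1 = (3.8621, -0.2759, 2.2069, 0.0000).
‖u_2‖ = 4.4567, so q_2 = (0.8666, -0.0619, 0.4952, 0.0000).
r_{13} = q_1·v_3 = 1.4856; r_{23} = q_2·v_3 = 1.6713.
u_3 = v_3 − 1.4856·q_1 − 1.6713·q_2 = (2.0000, -4.0000, -4.0000, 4.0000).
‖u_3‖ = 7.2111, so q_3 = (0.2774, -0.5547, -0.5547, 0.5547).
Qᵀb = (-3.7139, -1.4856, -1.6641).
Back-substitute: x_3 = -1.6641/7.2111 = -0.2308.
x_2 = (-1.4856 − 1.6713·(-0.2308))/4.4567 = -0.2468.
x_1 = (-3.7139 − 0.3714·(-0.2468) − 1.4856·(-0.2308))/5.3852 = -0.6090.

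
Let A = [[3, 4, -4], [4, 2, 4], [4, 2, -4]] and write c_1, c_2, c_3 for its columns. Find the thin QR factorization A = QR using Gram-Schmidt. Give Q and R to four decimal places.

e_1 = c_1/‖c_1‖ = (3, 4, 4)/6.4031 = (0.4685, 0.6247, 0.6247).
r_{12} = e_1·c_2 = 4.3729.
u_2 = c_2 − 4.3729·e_1 = (1.9512, -0.7317, -0.7317).
‖u_2‖ = 2.2086, so e_2 = (0.8835, -0.3313, -0.3313).
r_{13} = e_1·c_3 = -1.8741; r_{23} = e_2·c_3 = -3.5338.
u_3 = c_3 + 1.8741·e_1 + 3.5338·e_2 = (0.0000, 4.0000, -4.0000).
‖u_3‖ = 5.6569, so e_3 = (0.0000, 0.7071, -0.7071).

Q = [[0.4685, 0.8835, 0.0000], [0.6247, -0.3313, 0.7071], [0.6247, -0.3313, -0.7071]], R = [[6.4031, 4.3729, -1.8741], [0.0000, 2.2086, -3.5338], [0.0000, 0.0000, 5.6569]]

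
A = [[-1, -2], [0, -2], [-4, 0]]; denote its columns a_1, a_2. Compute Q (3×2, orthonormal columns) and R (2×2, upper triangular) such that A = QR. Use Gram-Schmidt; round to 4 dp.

e_1 = a_1/‖a_1‖ = (-1, 0, -4)/4.1231 = (-0.2425, 0.0000, -0.9701).
r_{12} = e_1·a_2 = 0.4851.
u_2 = a_2 − 0.4851·e_1 = (-1.8824, -2.0000, 0.4706).
‖u_2‖ = 2.7865, so e_2 = (-0.6755, -0.7177, 0.1689).

Q = [[-0.2425, -0.6755], [0.0000, -0.7177], [-0.9701, 0.1689]], R = [[4.1231, 0.4851], [0.0000, 2.7865]]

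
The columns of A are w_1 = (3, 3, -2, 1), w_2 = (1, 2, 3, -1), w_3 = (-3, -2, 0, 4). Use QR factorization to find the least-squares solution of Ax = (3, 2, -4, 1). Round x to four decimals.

e_1 = w_1/‖w_1‖ = (3, 3, -2, 1)/4.7958 = (0.6255, 0.6255, -0.4170, 0.2085).
r_{12} = e_1·w_2 = 0.4170.
u_2 = w_2 − 0.4170·e_1 = (0.7391, 1.7391, 3.1739, -1.0870).
‖u_2‖ = 3.8505, so e_2 = (0.1920, 0.4517, 0.8243, -0.2823).
r_{13} = e_1·w_3 = -2.2937; r_{23} = e_2·w_3 = -2.6084.
u_3 = w_3 + 2.2937·e_1 + 2.6084·e_2 = (-1.0645, 0.6129, 1.1935, 3.7419).
‖u_3‖ = 4.1153, so e_3 = (-0.2587, 0.1489, 0.2900, 0.9093).
Qᵀb = (5.0043, -2.1003, -0.7290).
Back-substitute: x_3 = -0.7290/4.1153 = -0.1771.
x_2 = (-2.1003 + 2.6084·(-0.1771))/3.8505 = -0.6655.
x_1 = (5.0043 − 0.4170·(-0.6655) + 2.2937·(-0.1771))/4.7958 = 1.0166.

x = (1.0166, -0.6655, -0.1771)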